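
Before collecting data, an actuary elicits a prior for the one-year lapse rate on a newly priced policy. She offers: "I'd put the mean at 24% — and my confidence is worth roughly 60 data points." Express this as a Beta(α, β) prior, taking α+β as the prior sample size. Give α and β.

α = 14.4, β = 45.6

Under the effective-sample-size interpretation, Beta(α, β) has prior mean α/(α+β) and prior sample size α+β.
So α+β = 60 and α/(α+β) = 0.24, giving α = 0.24·60 = 14.4 and β = 60 − 14.4 = 45.6.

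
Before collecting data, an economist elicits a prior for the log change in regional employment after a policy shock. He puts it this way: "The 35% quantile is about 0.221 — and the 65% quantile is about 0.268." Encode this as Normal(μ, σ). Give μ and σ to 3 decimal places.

The p-quantile of Normal(μ,σ) is μ + z_p·σ, with z_{0.35} = -0.3853 and z_{0.65} = 0.3853.
Eliminate σ: μ = (z₂·x₁ − z₁·x₂)/(z₂ − z₁) = (0.3853·0.221 − (-0.3853)·0.268)/0.7706 = 0.244.
Then σ = (x₂ − x₁)/(z₂ − z₁) = (0.268 − 0.221)/0.7706 = 0.061.

μ = 0.244, σ = 0.061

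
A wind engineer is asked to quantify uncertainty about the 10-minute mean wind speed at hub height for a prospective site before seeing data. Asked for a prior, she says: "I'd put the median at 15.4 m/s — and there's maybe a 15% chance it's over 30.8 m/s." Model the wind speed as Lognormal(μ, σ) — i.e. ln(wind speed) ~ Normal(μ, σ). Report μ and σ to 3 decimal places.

If T ~ Lognormal(μ,σ) then ln T ~ Normal(μ,σ), so the p-quantile of ln T is μ + z_p·σ.
ln(15.4) = 2.734 and ln(30.8) = 3.428; z_{0.5} = 0, z_{0.85} = 1.036.
σ = (3.428 − 2.734)/(1.036 − (0)) = 0.669.
μ = 2.734 − (0)·0.669 = 2.734.

μ ≈ 2.734, σ ≈ 0.669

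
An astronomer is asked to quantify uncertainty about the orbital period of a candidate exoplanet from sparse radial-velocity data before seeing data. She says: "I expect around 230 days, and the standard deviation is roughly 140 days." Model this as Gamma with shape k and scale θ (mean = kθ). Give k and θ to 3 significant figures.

k ≈ 2.7, θ ≈ 85.2

For Gamma(k, scale θ): mean = kθ, variance = kθ², so CV = 1/√k.
CV = SD/mean = 140/230 = 0.6087, hence k = 1/CV² = 2.7.
Then θ = mean/k = 230/2.7 = 85.2.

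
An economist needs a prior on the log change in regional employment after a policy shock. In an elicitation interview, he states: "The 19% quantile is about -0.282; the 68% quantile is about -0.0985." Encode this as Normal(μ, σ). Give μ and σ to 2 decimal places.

μ = -0.16, σ = 0.14

The p-quantile of Normal(μ,σ) is μ + z_p·σ, with z_{0.19} = -0.8779 and z_{0.68} = 0.4677.
Eliminate σ: μ = (z₂·x₁ − z₁·x₂)/(z₂ − z₁) = (0.4677·-0.282 − (-0.8779)·-0.0985)/1.346 = -0.16.
Then σ = (x₂ − x₁)/(z₂ − z₁) = (-0.0985 − -0.282)/1.346 = 0.14.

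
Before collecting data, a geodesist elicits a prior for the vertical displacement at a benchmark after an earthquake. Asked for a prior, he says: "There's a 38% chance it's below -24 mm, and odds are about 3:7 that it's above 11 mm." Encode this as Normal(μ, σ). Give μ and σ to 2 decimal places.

For Normal(μ,σ), the p-quantile is μ + z_p·σ. Here z_{0.38} = -0.3055, z_{0.7} = 0.5244.
So -24 = μ − 0.3055σ and 11 = μ + 0.5244σ.
Subtracting: σ = (11 − -24)/(0.5244 − (-0.3055)) = 42.17.
Then μ = -24 − (-0.3055)·42.17 = -11.12.

μ = -11.12, σ = 42.17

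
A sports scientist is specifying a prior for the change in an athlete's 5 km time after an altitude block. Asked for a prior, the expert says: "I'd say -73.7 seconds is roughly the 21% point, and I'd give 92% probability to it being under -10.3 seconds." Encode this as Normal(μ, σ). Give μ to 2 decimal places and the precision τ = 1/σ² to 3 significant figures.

The p-quantile of Normal(μ,σ) is μ + z_p·σ, with z_{0.21} = -0.8064 and z_{0.92} = 1.405.
Eliminate σ: μ = (z₂·x₁ − z₁·x₂)/(z₂ − z₁) = (1.405·-73.7 − (-0.8064)·-10.3)/2.211 = -50.58.
Then σ = (x₂ − x₁)/(z₂ − z₁) = (-10.3 − -73.7)/2.211 = 28.67.
Precision τ = 1/σ² = 1/28.67² = 0.00122.

μ = -50.58, τ = 0.00122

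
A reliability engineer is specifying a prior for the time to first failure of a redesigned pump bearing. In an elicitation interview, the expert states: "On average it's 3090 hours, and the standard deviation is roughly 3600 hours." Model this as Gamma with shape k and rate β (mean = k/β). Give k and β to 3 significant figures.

For Gamma(k, rate β): mean = k/β, variance = k/β², so CV = 1/√k.
CV = SD/mean = 3600/3090 = 1.165, hence k = 1/CV² = 0.737.
Then β = k/mean = 0.737/3090 = 0.000238.

k ≈ 0.737, β ≈ 0.000238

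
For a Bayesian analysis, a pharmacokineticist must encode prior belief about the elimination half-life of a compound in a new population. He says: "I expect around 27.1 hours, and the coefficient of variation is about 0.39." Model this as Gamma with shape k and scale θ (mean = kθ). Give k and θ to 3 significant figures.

For Gamma(k, scale θ): mean = kθ, variance = kθ², so CV = 1/√k.
CV = 0.39, hence k = 1/CV² = 6.57.
Then θ = mean/k = 27.1/6.57 = 4.12.

k ≈ 6.57, θ ≈ 4.12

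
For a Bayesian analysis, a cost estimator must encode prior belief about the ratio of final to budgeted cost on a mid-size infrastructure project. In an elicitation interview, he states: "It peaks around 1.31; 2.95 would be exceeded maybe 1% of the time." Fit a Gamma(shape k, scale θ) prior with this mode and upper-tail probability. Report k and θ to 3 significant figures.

k ≈ 8.28, θ ≈ 0.18

Gamma(k,θ) with k>1 has mode (k−1)θ, so θ = 1.31/(k−1).
Need P(X < 2.95) = 0.99 with θ tied to k this way. Start at k = 2, θ = 1.31: P(X<2.95) ≈ 0.658.
Too low — raise k to concentrate. Iterating converges to k ≈ 8.28.
Then θ = 1.31/(8.28−1) ≈ 0.18.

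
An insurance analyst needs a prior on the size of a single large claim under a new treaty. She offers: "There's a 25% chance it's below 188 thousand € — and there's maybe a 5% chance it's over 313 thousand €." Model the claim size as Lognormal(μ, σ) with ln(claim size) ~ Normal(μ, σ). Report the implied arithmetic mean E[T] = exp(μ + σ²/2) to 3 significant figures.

E[T] ≈ 223 thousand €

If T ~ Lognormal(μ,σ) then ln T ~ Normal(μ,σ), so the p-quantile of ln T is μ + z_p·σ.
ln(188) = 5.236 and ln(313) = 5.746; z_{0.25} = -0.6745, z_{0.95} = 1.645.
σ = (5.746 − 5.236)/(1.645 − (-0.6745)) = 0.220.
μ = 5.236 − (-0.6745)·0.220 = 5.385.
E[T] = exp(μ + σ²/2) = exp(5.385 + 0.0242) = 223 thousand €.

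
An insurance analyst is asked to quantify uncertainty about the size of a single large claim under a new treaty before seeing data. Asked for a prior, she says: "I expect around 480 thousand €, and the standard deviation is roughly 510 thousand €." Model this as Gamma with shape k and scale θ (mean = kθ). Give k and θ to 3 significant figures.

k ≈ 0.886, θ ≈ 542

For Gamma(k, scale θ): mean = kθ, variance = kθ², so CV = 1/√k.
CV = SD/mean = 510/480 = 1.062, hence k = 1/CV² = 0.886.
Then θ = mean/k = 480/0.886 = 542.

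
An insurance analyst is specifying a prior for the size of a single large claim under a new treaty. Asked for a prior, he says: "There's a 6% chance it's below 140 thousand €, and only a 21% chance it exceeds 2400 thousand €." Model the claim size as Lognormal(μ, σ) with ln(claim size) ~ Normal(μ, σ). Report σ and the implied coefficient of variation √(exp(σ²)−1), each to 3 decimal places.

If T ~ Lognormal(μ,σ) then ln T ~ Normal(μ,σ), so the p-quantile of ln T is μ + z_p·σ.
ln(140) = 4.942 and ln(2400) = 7.783; z_{0.06} = -1.555, z_{0.79} = 0.8064.
σ = (7.783 − 4.942)/(0.8064 − (-1.555)) = 1.203.
μ = 4.942 − (-1.555)·1.203 = 6.813.
CV = √(exp(σ²)−1) = √(exp(1.4483)−1) = 1.804.

σ ≈ 1.203, CV ≈ 1.804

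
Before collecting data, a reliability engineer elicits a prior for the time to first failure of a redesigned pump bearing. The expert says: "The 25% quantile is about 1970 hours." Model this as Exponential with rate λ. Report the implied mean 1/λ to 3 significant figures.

P(T < 1970.0) = 1 − e^(−λ·1970.0) = 0.25, so λ = −ln(1−0.25)/1970.0 = −ln(0.75)/1970.0 = 0.000146.
Mean = 1/λ = 6850 hours.

mean ≈ 6850 hours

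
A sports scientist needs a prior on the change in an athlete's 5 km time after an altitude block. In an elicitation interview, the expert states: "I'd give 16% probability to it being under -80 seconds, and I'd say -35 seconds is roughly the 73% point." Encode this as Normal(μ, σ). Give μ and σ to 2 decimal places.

For Normal(μ,σ), the p-quantile is μ + z_p·σ. Here z_{0.16} = -0.9945, z_{0.73} = 0.6128.
So -80 = μ − 0.9945σ and -35 = μ + 0.6128σ.
Subtracting: σ = (-35 − -80)/(0.6128 − (-0.9945)) = 28.00.
Then μ = -80 − (-0.9945)·28.00 = -52.16.

μ = -52.16, σ = 28.00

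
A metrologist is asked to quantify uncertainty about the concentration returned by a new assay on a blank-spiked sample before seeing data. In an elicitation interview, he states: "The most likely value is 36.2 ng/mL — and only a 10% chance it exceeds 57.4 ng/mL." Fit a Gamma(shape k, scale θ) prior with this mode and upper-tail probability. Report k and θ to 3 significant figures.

Gamma(k,θ) with k>1 has mode (k−1)θ, so θ = 36.2/(k−1).
Need P(X < 57.4) = 0.9 with θ tied to k this way. Start at k = 2, θ = 36.2: P(X<57.4) ≈ 0.470.
Too low — raise k to concentrate. Iterating converges to k ≈ 9.83.
Then θ = 36.2/(9.83−1) ≈ 4.1.

k ≈ 9.83, θ ≈ 4.1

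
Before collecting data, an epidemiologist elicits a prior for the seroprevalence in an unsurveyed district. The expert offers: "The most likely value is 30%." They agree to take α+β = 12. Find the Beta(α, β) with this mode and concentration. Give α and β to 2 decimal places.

α = 4.00, β = 8.00

For α,β > 1 the Beta mode is (α−1)/(α+β−2). With α+β = 12, the mode is (α−1)/10.
Set (α−1)/10 = 0.3 → α = 1 + 0.3·10 = 4.00.
β = 12 − α = 8.00.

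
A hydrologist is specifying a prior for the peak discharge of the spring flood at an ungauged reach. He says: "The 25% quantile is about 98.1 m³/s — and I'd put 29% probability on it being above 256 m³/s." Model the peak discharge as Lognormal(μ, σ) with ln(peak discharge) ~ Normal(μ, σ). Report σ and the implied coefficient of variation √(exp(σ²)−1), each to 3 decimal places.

If T ~ Lognormal(μ,σ) then ln T ~ Normal(μ,σ), so the p-quantile of ln T is μ + z_p·σ.
ln(98.1) = 4.586 and ln(256) = 5.545; z_{0.25} = -0.6745, z_{0.71} = 0.5534.
σ = (5.545 − 4.586)/(0.5534 − (-0.6745)) = 0.781.
μ = 4.586 − (-0.6745)·0.781 = 5.113.
CV = √(exp(σ²)−1) = √(exp(0.6102)−1) = 0.917.

σ ≈ 0.781, CV ≈ 0.917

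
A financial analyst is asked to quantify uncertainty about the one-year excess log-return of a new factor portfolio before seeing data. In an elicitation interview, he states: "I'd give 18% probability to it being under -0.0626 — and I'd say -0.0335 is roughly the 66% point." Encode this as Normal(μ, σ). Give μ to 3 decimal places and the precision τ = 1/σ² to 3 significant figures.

The p-quantile of Normal(μ,σ) is μ + z_p·σ, with z_{0.18} = -0.9154 and z_{0.66} = 0.4125.
Eliminate σ: μ = (z₂·x₁ − z₁·x₂)/(z₂ − z₁) = (0.4125·-0.0626 − (-0.9154)·-0.0335)/1.328 = -0.043.
Then σ = (x₂ − x₁)/(z₂ − z₁) = (-0.0335 − -0.0626)/1.328 = 0.022.
Precision τ = 1/σ² = 1/0.02192² = 2080.

μ = -0.043, τ = 2080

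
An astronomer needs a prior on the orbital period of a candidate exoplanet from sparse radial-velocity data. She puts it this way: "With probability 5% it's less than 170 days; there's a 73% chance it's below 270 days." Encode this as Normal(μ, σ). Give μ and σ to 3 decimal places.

For Normal(μ,σ), the p-quantile is μ + z_p·σ. Here z_{0.05} = -1.645, z_{0.73} = 0.6128.
So 170 = μ − 1.645σ and 270 = μ + 0.6128σ.
Subtracting: σ = (270 − 170)/(0.6128 − (-1.645)) = 44.294.
Then μ = 170 − (-1.645)·44.294 = 242.856.

μ = 242.856, σ = 44.294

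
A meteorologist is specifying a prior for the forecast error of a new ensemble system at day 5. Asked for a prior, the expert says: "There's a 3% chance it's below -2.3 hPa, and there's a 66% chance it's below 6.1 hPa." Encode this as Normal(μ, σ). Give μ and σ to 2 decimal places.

For Normal(μ,σ), the p-quantile is μ + z_p·σ. Here z_{0.03} = -1.881, z_{0.66} = 0.4125.
So -2.3 = μ − 1.881σ and 6.1 = μ + 0.4125σ.
Subtracting: σ = (6.1 − -2.3)/(0.4125 − (-1.881)) = 3.66.
Then μ = -2.3 − (-1.881)·3.66 = 4.59.

μ = 4.59, σ = 3.66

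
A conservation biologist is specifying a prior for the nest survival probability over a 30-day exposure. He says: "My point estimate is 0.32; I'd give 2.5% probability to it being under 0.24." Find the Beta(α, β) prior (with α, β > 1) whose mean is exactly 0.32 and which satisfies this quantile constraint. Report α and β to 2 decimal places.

α ≈ 38.49, β ≈ 81.79

With mean 0.32 fixed, write α = 0.32s, β = 0.68s where s = α+β.
Need P(θ < 0.24) = 0.025 under Beta(0.32s, 0.68s). Normal approximation: (q−m)/√(m(1−m)/s) ≈ z_{0.025} = -1.96, so s ≈ 0.32·0.68·(-1.96)²/(0.24−0.32)² = 130.6.
At s = 130.6: P(θ<0.24) ≈ 0.020. Adjusting to match 0.025 gives s ≈ 120.29.
So α = 0.32·120.29 ≈ 38.49, β = 0.68·120.29 ≈ 81.79.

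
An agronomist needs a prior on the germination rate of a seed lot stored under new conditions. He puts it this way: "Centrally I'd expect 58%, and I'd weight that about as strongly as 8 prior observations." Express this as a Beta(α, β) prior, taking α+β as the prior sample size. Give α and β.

Under the effective-sample-size interpretation, Beta(α, β) has prior mean α/(α+β) and prior sample size α+β.
So α+β = 8 and α/(α+β) = 0.58, giving α = 0.58·8 = 4.64 and β = 8 − 4.64 = 3.36.

α = 4.64, β = 3.36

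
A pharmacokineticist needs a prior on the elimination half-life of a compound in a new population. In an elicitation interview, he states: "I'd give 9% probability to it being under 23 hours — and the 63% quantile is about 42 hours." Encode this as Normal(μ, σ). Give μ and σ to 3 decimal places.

For Normal(μ,σ), the p-quantile is μ + z_p·σ. Here z_{0.09} = -1.341, z_{0.63} = 0.3319.
So 23 = μ − 1.341σ and 42 = μ + 0.3319σ.
Subtracting: σ = (42 − 23)/(0.3319 − (-1.341)) = 11.360.
Then μ = 23 − (-1.341)·11.360 = 38.230.

μ = 38.230, σ = 11.360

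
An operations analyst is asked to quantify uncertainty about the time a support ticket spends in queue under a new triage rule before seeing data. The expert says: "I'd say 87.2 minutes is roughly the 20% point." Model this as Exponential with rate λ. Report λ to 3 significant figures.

P(T < 87.2) = 1 − e^(−λ·87.2) = 0.2, so λ = −ln(1−0.2)/87.2 = −ln(0.8)/87.2 = 0.00256.

λ ≈ 0.00256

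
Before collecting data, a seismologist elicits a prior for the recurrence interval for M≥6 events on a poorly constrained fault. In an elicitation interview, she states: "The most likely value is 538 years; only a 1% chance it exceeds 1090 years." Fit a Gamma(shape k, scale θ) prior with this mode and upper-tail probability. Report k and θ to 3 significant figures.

Gamma(k,θ) with k>1 has mode (k−1)θ, so θ = 538/(k−1).
Need P(X < 1090) = 0.99 with θ tied to k this way. Start at k = 2, θ = 538: P(X<1090) ≈ 0.601.
Too low — raise k to concentrate. Iterating converges to k ≈ 10.8.
Then θ = 538/(10.8−1) ≈ 54.7.

k ≈ 10.8, θ ≈ 54.7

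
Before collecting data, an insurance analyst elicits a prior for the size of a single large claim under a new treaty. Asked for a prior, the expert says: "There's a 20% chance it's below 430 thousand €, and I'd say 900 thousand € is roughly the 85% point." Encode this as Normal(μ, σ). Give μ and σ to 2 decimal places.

μ = 640.62, σ = 250.26

The p-quantile of Normal(μ,σ) is μ + z_p·σ, with z_{0.2} = -0.8416 and z_{0.85} = 1.036.
Eliminate σ: μ = (z₂·x₁ − z₁·x₂)/(z₂ − z₁) = (1.036·430 − (-0.8416)·900)/1.878 = 640.62.
Then σ = (x₂ − x₁)/(z₂ − z₁) = (900 − 430)/1.878 = 250.26.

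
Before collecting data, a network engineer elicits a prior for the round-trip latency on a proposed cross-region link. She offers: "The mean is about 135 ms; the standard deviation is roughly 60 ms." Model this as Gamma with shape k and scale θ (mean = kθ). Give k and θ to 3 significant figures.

k ≈ 5.06, θ ≈ 26.7

For Gamma(k, scale θ): mean = kθ, variance = kθ², so CV = 1/√k.
CV = SD/mean = 60/135 = 0.4444, hence k = 1/CV² = 5.06.
Then θ = mean/k = 135/5.06 = 26.7.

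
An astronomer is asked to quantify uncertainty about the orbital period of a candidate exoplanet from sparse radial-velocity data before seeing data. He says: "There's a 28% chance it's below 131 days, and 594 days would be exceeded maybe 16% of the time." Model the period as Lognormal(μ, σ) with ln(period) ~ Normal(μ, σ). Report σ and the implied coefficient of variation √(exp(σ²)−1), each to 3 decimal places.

σ ≈ 0.958, CV ≈ 1.227

If T ~ Lognormal(μ,σ) then ln T ~ Normal(μ,σ), so the p-quantile of ln T is μ + z_p·σ.
ln(131) = 4.875 and ln(594) = 6.387; z_{0.28} = -0.5828, z_{0.84} = 0.9945.
σ = (6.387 − 4.875)/(0.9945 − (-0.5828)) = 0.958.
μ = 4.875 − (-0.5828)·0.958 = 5.434.
CV = √(exp(σ²)−1) = √(exp(0.9185)−1) = 1.227.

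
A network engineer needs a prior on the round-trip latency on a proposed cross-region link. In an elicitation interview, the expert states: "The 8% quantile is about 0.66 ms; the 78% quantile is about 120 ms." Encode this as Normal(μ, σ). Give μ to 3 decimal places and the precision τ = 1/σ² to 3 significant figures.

μ = 77.675, τ = 0.000333

The p-quantile of Normal(μ,σ) is μ + z_p·σ, with z_{0.08} = -1.405 and z_{0.78} = 0.7722.
Eliminate σ: μ = (z₂·x₁ − z₁·x₂)/(z₂ − z₁) = (0.7722·0.66 − (-1.405)·120)/2.177 = 77.675.
Then σ = (x₂ − x₁)/(z₂ − z₁) = (120 − 0.66)/2.177 = 54.812.
Precision τ = 1/σ² = 1/54.81² = 0.000333.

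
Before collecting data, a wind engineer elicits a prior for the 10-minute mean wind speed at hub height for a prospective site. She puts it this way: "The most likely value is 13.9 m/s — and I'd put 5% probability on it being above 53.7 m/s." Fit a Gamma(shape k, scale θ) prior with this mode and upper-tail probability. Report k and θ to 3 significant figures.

k ≈ 2.39, θ ≈ 10

Gamma(k,θ) with k>1 has mode (k−1)θ, so θ = 13.9/(k−1).
Need P(X < 53.7) = 0.95 with θ tied to k this way. Start at k = 2, θ = 13.9: P(X<53.7) ≈ 0.898.
Too low — raise k to concentrate. Iterating converges to k ≈ 2.39.
Then θ = 13.9/(2.39−1) ≈ 10.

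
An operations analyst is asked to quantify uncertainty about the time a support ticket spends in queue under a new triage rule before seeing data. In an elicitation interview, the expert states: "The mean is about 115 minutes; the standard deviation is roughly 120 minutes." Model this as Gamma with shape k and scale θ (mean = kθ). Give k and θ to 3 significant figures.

For Gamma(k, scale θ): mean = kθ, variance = kθ², so CV = 1/√k.
CV = SD/mean = 120/115 = 1.043, hence k = 1/CV² = 0.918.
Then θ = mean/k = 115/0.918 = 125.

k ≈ 0.918, θ ≈ 125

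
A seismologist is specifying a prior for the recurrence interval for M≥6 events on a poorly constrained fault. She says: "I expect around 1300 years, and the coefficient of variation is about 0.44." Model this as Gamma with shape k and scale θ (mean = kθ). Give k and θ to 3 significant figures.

For Gamma(k, scale θ): mean = kθ, variance = kθ², so CV = 1/√k.
CV = 0.44, hence k = 1/CV² = 5.17.
Then θ = mean/k = 1300/5.17 = 252.

k ≈ 5.17, θ ≈ 252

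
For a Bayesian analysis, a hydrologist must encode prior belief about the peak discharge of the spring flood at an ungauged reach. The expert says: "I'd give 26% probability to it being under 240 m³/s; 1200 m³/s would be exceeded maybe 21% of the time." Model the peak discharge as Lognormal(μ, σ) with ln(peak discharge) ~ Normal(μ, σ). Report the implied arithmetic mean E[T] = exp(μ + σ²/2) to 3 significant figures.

E[T] ≈ 908 m³/s

If T ~ Lognormal(μ,σ) then ln T ~ Normal(μ,σ), so the p-quantile of ln T is μ + z_p·σ.
ln(240) = 5.481 and ln(1200) = 7.09; z_{0.26} = -0.6433, z_{0.79} = 0.8064.
σ = (7.09 − 5.481)/(0.8064 − (-0.6433)) = 1.110.
μ = 5.481 − (-0.6433)·1.110 = 6.195.
E[T] = exp(μ + σ²/2) = exp(6.195 + 0.6162) = 908 m³/s.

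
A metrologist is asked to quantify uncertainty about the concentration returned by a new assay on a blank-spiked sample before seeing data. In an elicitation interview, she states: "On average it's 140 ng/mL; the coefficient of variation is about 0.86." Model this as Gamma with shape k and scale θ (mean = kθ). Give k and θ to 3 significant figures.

k ≈ 1.35, θ ≈ 104

For Gamma(k, scale θ): mean = kθ, variance = kθ², so CV = 1/√k.
CV = 0.86, hence k = 1/CV² = 1.35.
Then θ = mean/k = 140/1.35 = 104.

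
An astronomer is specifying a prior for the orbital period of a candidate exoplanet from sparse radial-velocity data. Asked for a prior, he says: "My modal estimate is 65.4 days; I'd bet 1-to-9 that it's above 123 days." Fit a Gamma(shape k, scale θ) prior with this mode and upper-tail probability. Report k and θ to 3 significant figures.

k ≈ 5.79, θ ≈ 13.7

Gamma(k,θ) with k>1 has mode (k−1)θ, so θ = 65.4/(k−1).
Need P(X < 123) = 0.9 with θ tied to k this way. Start at k = 2, θ = 65.4: P(X<123) ≈ 0.561.
Too low — raise k to concentrate. Iterating converges to k ≈ 5.79.
Then θ = 65.4/(5.79−1) ≈ 13.7.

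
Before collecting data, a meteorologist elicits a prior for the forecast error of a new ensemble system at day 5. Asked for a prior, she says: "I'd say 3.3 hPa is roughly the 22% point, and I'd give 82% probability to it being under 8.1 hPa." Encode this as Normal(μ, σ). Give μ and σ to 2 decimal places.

For Normal(μ,σ), the p-quantile is μ + z_p·σ. Here z_{0.22} = -0.7722, z_{0.82} = 0.9154.
So 3.3 = μ − 0.7722σ and 8.1 = μ + 0.9154σ.
Subtracting: σ = (8.1 − 3.3)/(0.9154 − (-0.7722)) = 2.84.
Then μ = 3.3 − (-0.7722)·2.84 = 5.50.

μ = 5.50, σ = 2.84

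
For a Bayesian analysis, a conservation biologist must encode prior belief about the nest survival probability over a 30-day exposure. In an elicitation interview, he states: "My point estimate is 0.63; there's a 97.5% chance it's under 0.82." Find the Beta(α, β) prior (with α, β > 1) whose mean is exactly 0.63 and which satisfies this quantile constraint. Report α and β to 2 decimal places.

α ≈ 12.84, β ≈ 7.54

With mean 0.63 fixed, write α = 0.63s, β = 0.37s where s = α+β.
Need P(θ < 0.82) = 0.975 under Beta(0.63s, 0.37s). Normal approximation: (q−m)/√(m(1−m)/s) ≈ z_{0.975} = 1.96, so s ≈ 0.63·0.37·(1.96)²/(0.82−0.63)² = 24.8.
At s = 24.8: P(θ<0.82) ≈ 0.985. Adjusting to match 0.975 gives s ≈ 20.38.
So α = 0.63·20.38 ≈ 12.84, β = 0.37·20.38 ≈ 7.54.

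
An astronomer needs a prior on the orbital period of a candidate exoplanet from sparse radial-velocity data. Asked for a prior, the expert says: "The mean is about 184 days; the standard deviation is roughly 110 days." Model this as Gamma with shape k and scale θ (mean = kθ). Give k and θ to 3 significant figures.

For Gamma(k, scale θ): mean = kθ, variance = kθ², so CV = 1/√k.
CV = SD/mean = 110/184 = 0.5978, hence k = 1/CV² = 2.8.
Then θ = mean/k = 184/2.8 = 65.8.

k ≈ 2.8, θ ≈ 65.8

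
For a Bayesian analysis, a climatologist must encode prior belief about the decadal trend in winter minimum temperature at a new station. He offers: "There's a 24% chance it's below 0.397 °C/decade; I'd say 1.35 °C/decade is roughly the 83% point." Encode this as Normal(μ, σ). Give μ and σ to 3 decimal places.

For Normal(μ,σ), the p-quantile is μ + z_p·σ. Here z_{0.24} = -0.7063, z_{0.83} = 0.9542.
So 0.397 = μ − 0.7063σ and 1.35 = μ + 0.9542σ.
Subtracting: σ = (1.35 − 0.397)/(0.9542 − (-0.7063)) = 0.574.
Then μ = 0.397 − (-0.7063)·0.574 = 0.802.

μ = 0.802, σ = 0.574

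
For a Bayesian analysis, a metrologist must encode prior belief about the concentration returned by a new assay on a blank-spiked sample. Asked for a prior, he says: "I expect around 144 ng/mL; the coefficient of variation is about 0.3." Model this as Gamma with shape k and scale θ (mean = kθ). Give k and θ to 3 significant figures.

k ≈ 11.1, θ ≈ 13

For Gamma(k, scale θ): mean = kθ, variance = kθ², so CV = 1/√k.
CV = 0.3, hence k = 1/CV² = 11.1.
Then θ = mean/k = 144/11.1 = 13.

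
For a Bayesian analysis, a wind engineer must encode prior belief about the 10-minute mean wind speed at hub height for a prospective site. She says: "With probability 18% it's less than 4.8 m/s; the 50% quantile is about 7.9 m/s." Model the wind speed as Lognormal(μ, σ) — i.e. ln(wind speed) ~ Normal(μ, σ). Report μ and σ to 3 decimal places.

If T ~ Lognormal(μ,σ) then ln T ~ Normal(μ,σ), so the p-quantile of ln T is μ + z_p·σ.
ln(4.8) = 1.569 and ln(7.9) = 2.067; z_{0.18} = -0.9154, z_{0.5} = 0.
σ = (2.067 − 1.569)/(0 − (-0.9154)) = 0.544.
μ = 1.569 − (-0.9154)·0.544 = 2.067.

μ ≈ 2.067, σ ≈ 0.544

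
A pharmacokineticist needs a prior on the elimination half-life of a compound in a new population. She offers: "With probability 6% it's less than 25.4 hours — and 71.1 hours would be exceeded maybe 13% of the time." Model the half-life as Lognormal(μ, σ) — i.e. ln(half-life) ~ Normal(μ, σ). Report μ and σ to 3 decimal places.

μ ≈ 3.832, σ ≈ 0.384

If T ~ Lognormal(μ,σ) then ln T ~ Normal(μ,σ), so the p-quantile of ln T is μ + z_p·σ.
ln(25.4) = 3.235 and ln(71.1) = 4.264; z_{0.06} = -1.555, z_{0.87} = 1.126.
σ = (4.264 − 3.235)/(1.126 − (-1.555)) = 0.384.
μ = 3.235 − (-1.555)·0.384 = 3.832.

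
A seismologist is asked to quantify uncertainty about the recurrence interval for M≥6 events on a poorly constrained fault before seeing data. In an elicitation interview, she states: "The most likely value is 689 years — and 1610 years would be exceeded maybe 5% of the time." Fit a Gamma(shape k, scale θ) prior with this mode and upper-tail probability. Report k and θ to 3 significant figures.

k ≈ 4.8, θ ≈ 181

Gamma(k,θ) with k>1 has mode (k−1)θ, so θ = 689/(k−1).
Need P(X < 1610) = 0.95 with θ tied to k this way. Start at k = 2, θ = 689: P(X<1610) ≈ 0.678.
Too low — raise k to concentrate. Iterating converges to k ≈ 4.8.
Then θ = 689/(4.8−1) ≈ 181.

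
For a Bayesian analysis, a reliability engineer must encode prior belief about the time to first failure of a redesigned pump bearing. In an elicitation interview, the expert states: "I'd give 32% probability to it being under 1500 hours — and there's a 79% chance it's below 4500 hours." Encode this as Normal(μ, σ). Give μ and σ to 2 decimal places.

μ = 2601.23, σ = 2354.57

The p-quantile of Normal(μ,σ) is μ + z_p·σ, with z_{0.32} = -0.4677 and z_{0.79} = 0.8064.
Eliminate σ: μ = (z₂·x₁ − z₁·x₂)/(z₂ − z₁) = (0.8064·1500 − (-0.4677)·4500)/1.274 = 2601.23.
Then σ = (x₂ − x₁)/(z₂ − z₁) = (4500 − 1500)/1.274 = 2354.57.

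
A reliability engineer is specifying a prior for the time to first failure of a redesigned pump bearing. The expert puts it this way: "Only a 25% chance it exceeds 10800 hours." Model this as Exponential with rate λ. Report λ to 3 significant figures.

λ ≈ 0.000128

P(T > 10800.0) = e^(−λ·10800.0) = 0.25, so λ = −ln(0.25)/10800.0 = 0.000128.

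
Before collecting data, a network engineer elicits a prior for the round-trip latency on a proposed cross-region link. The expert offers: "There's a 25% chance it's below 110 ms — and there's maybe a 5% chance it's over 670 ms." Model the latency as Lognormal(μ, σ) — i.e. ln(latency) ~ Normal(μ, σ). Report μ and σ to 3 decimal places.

If T ~ Lognormal(μ,σ) then ln T ~ Normal(μ,σ), so the p-quantile of ln T is μ + z_p·σ.
ln(110) = 4.7 and ln(670) = 6.507; z_{0.25} = -0.6745, z_{0.95} = 1.645.
σ = (6.507 − 4.7)/(1.645 − (-0.6745)) = 0.779.
μ = 4.7 − (-0.6745)·0.779 = 5.226.

μ ≈ 5.226, σ ≈ 0.779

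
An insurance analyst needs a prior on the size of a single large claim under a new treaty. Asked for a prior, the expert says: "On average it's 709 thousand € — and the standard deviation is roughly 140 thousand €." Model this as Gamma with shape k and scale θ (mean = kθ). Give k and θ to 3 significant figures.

k ≈ 25.6, θ ≈ 27.6

For Gamma(k, scale θ): mean = kθ, variance = kθ², so CV = 1/√k.
CV = SD/mean = 140/709 = 0.1975, hence k = 1/CV² = 25.6.
Then θ = mean/k = 709/25.6 = 27.6.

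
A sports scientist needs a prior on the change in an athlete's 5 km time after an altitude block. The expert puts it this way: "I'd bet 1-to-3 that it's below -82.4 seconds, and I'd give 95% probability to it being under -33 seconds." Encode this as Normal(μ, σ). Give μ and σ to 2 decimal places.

μ = -68.03, σ = 21.30

The p-quantile of Normal(μ,σ) is μ + z_p·σ, with z_{0.25} = -0.6745 and z_{0.95} = 1.645.
Eliminate σ: μ = (z₂·x₁ − z₁·x₂)/(z₂ − z₁) = (1.645·-82.4 − (-0.6745)·-33)/2.319 = -68.03.
Then σ = (x₂ − x₁)/(z₂ − z₁) = (-33 − -82.4)/2.319 = 21.30.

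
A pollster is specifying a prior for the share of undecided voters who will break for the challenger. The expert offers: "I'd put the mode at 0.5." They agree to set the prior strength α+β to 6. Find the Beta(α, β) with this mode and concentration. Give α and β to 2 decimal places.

α = 3.00, β = 3.00

For α,β > 1 the Beta mode is (α−1)/(α+β−2). With α+β = 6, the mode is (α−1)/4.
Set (α−1)/4 = 0.5 → α = 1 + 0.5·4 = 3.00.
β = 6 − α = 3.00.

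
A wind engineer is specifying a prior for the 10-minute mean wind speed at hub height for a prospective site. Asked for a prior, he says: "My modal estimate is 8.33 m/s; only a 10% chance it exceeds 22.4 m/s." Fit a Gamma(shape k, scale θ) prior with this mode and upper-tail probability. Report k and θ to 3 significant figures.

Gamma(k,θ) with k>1 has mode (k−1)θ, so θ = 8.33/(k−1).
Need P(X < 22.4) = 0.9 with θ tied to k this way. Start at k = 2, θ = 8.33: P(X<22.4) ≈ 0.749.
Too low — raise k to concentrate. Iterating converges to k ≈ 2.96.
Then θ = 8.33/(2.96−1) ≈ 4.26.

k ≈ 2.96, θ ≈ 4.26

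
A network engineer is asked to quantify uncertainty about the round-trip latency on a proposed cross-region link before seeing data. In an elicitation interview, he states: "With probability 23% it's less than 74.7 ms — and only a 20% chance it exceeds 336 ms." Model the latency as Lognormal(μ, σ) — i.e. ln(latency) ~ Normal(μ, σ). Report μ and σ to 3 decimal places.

μ ≈ 5.016, σ ≈ 0.951

If T ~ Lognormal(μ,σ) then ln T ~ Normal(μ,σ), so the p-quantile of ln T is μ + z_p·σ.
ln(74.7) = 4.313 and ln(336) = 5.817; z_{0.23} = -0.7388, z_{0.8} = 0.8416.
σ = (5.817 − 4.313)/(0.8416 − (-0.7388)) = 0.951.
μ = 4.313 − (-0.7388)·0.951 = 5.016.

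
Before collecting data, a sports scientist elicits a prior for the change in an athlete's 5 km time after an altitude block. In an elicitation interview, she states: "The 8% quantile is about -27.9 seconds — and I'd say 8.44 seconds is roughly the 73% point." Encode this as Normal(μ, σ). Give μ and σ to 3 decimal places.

μ = -2.596, σ = 18.009

The p-quantile of Normal(μ,σ) is μ + z_p·σ, with z_{0.08} = -1.405 and z_{0.73} = 0.6128.
Eliminate σ: μ = (z₂·x₁ − z₁·x₂)/(z₂ − z₁) = (0.6128·-27.9 − (-1.405)·8.44)/2.018 = -2.596.
Then σ = (x₂ − x₁)/(z₂ − z₁) = (8.44 − -27.9)/2.018 = 18.009.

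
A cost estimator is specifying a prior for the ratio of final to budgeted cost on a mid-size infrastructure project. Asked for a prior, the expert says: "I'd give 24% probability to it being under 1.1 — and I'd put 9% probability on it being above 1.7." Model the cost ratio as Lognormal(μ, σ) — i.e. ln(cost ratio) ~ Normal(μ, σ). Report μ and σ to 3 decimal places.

If T ~ Lognormal(μ,σ) then ln T ~ Normal(μ,σ), so the p-quantile of ln T is μ + z_p·σ.
ln(1.1) = 0.09531 and ln(1.7) = 0.5306; z_{0.24} = -0.7063, z_{0.91} = 1.341.
σ = (0.5306 − 0.09531)/(1.341 − (-0.7063)) = 0.213.
μ = 0.09531 − (-0.7063)·0.213 = 0.246.

μ ≈ 0.246, σ ≈ 0.213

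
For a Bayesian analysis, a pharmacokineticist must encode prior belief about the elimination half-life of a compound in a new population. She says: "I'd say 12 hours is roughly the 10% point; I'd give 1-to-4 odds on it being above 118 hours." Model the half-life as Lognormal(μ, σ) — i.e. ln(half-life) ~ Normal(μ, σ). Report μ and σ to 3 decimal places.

μ ≈ 3.865, σ ≈ 1.077

If T ~ Lognormal(μ,σ) then ln T ~ Normal(μ,σ), so the p-quantile of ln T is μ + z_p·σ.
ln(12) = 2.485 and ln(118) = 4.771; z_{0.1} = -1.282, z_{0.8} = 0.8416.
σ = (4.771 − 2.485)/(0.8416 − (-1.282)) = 1.077.
μ = 2.485 − (-1.282)·1.077 = 3.865.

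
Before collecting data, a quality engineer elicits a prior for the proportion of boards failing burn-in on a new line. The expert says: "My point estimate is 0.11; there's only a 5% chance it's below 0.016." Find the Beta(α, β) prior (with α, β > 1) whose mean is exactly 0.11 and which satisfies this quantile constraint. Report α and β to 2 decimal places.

With mean 0.11 fixed, write α = 0.11s, β = 0.89s where s = α+β.
Need P(θ < 0.016) = 0.05 under Beta(0.11s, 0.89s). Normal approximation: (q−m)/√(m(1−m)/s) ≈ z_{0.05} = -1.64, so s ≈ 0.11·0.89·(-1.64)²/(0.016−0.11)² = 30.0.
At s = 30.0: P(θ<0.016) ≈ 0.006. Adjusting to match 0.05 gives s ≈ 14.80.
So α = 0.11·14.80 ≈ 1.63, β = 0.89·14.80 ≈ 13.17.

α ≈ 1.63, β ≈ 13.17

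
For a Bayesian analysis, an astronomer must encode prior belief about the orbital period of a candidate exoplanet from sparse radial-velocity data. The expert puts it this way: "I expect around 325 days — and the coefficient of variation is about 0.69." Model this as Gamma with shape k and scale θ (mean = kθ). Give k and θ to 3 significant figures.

k ≈ 2.1, θ ≈ 155

For Gamma(k, scale θ): mean = kθ, variance = kθ², so CV = 1/√k.
CV = 0.69, hence k = 1/CV² = 2.1.
Then θ = mean/k = 325/2.1 = 155.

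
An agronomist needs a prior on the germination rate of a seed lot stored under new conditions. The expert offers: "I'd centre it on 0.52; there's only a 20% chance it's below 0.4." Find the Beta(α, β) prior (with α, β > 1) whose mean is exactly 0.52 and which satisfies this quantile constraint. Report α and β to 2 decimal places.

With mean 0.52 fixed, write α = 0.52s, β = 0.48s where s = α+β.
Need P(θ < 0.4) = 0.2 under Beta(0.52s, 0.48s). Normal approximation: (q−m)/√(m(1−m)/s) ≈ z_{0.2} = -0.842, so s ≈ 0.52·0.48·(-0.842)²/(0.4−0.52)² = 12.3.
At s = 12.3: P(θ<0.4) ≈ 0.201. Adjusting to match 0.2 gives s ≈ 12.35.
So α = 0.52·12.35 ≈ 6.42, β = 0.48·12.35 ≈ 5.93.

α ≈ 6.42, β ≈ 5.93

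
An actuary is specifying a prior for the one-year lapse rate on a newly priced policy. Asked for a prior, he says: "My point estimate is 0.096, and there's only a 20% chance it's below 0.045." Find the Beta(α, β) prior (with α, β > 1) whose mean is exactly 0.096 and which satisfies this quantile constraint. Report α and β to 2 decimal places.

α ≈ 2.29, β ≈ 21.52

With mean 0.096 fixed, write α = 0.096s, β = 0.904s where s = α+β.
Need P(θ < 0.045) = 0.2 under Beta(0.096s, 0.904s). Normal approximation: (q−m)/√(m(1−m)/s) ≈ z_{0.2} = -0.842, so s ≈ 0.096·0.904·(-0.842)²/(0.045−0.096)² = 23.6.
At s = 23.6: P(θ<0.045) ≈ 0.201. Adjusting to match 0.2 gives s ≈ 23.81.
So α = 0.096·23.81 ≈ 2.29, β = 0.904·23.81 ≈ 21.52.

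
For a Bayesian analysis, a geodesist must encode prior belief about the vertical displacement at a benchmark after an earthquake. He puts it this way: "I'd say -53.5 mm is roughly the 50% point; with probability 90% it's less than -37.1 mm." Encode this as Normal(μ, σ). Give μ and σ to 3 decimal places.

The p-quantile of Normal(μ,σ) is μ + z_p·σ, with z_{0.5} = 0 and z_{0.9} = 1.282.
Eliminate σ: μ = (z₂·x₁ − z₁·x₂)/(z₂ − z₁) = (1.282·-53.5 − (0)·-37.1)/1.282 = -53.500.
Then σ = (x₂ − x₁)/(z₂ − z₁) = (-37.1 − -53.5)/1.282 = 12.797.

μ = -53.500, σ = 12.797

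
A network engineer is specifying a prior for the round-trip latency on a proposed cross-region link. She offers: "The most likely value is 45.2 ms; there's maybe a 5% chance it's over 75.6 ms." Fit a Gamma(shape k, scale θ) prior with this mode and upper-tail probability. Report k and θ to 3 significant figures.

Gamma(k,θ) with k>1 has mode (k−1)θ, so θ = 45.2/(k−1).
Need P(X < 75.6) = 0.95 with θ tied to k this way. Start at k = 2, θ = 45.2: P(X<75.6) ≈ 0.498.
Too low — raise k to concentrate. Iterating converges to k ≈ 11.6.
Then θ = 45.2/(11.6−1) ≈ 4.28.

k ≈ 11.6, θ ≈ 4.28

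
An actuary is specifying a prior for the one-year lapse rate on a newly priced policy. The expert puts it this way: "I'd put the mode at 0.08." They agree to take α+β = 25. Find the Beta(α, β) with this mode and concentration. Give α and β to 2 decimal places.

For α,β > 1 the Beta mode is (α−1)/(α+β−2). With α+β = 25, the mode is (α−1)/23.
Set (α−1)/23 = 0.08 → α = 1 + 0.08·23 = 2.84.
β = 25 − α = 22.16.

α = 2.84, β = 22.16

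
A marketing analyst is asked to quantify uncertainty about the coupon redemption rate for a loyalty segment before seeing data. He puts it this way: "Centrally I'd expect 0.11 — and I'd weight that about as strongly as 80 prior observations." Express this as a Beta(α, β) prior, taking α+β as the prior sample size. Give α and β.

α = 8.8, β = 71.2

Under the effective-sample-size interpretation, Beta(α, β) has prior mean α/(α+β) and prior sample size α+β.
So α+β = 80 and α/(α+β) = 0.11, giving α = 0.11·80 = 8.8 and β = 80 − 8.8 = 71.2.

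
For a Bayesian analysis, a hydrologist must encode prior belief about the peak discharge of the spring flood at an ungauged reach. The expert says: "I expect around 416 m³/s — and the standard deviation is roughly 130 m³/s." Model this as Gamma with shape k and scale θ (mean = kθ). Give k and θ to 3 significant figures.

For Gamma(k, scale θ): mean = kθ, variance = kθ², so CV = 1/√k.
CV = SD/mean = 130/416 = 0.3125, hence k = 1/CV² = 10.2.
Then θ = mean/k = 416/10.2 = 40.6.

k ≈ 10.2, θ ≈ 40.6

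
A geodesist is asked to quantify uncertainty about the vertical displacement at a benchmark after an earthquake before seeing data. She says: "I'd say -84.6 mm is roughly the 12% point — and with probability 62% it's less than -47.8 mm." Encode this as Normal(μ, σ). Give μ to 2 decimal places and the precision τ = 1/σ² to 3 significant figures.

For Normal(μ,σ), the p-quantile is μ + z_p·σ. Here z_{0.12} = -1.175, z_{0.62} = 0.3055.
So -84.6 = μ − 1.175σ and -47.8 = μ + 0.3055σ.
Subtracting: σ = (-47.8 − -84.6)/(0.3055 − (-1.175)) = 24.86.
Then μ = -84.6 − (-1.175)·24.86 = -55.39.
Precision τ = 1/σ² = 1/24.86² = 0.00162.

μ = -55.39, τ = 0.00162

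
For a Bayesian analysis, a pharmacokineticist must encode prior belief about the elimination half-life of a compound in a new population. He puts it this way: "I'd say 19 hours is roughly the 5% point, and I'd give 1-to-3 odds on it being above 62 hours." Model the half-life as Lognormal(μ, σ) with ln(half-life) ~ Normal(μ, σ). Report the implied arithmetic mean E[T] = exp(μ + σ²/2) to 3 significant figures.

If T ~ Lognormal(μ,σ) then ln T ~ Normal(μ,σ), so the p-quantile of ln T is μ + z_p·σ.
ln(19) = 2.944 and ln(62) = 4.127; z_{0.05} = -1.645, z_{0.75} = 0.6745.
σ = (4.127 − 2.944)/(0.6745 − (-1.645)) = 0.510.
μ = 2.944 − (-1.645)·0.510 = 3.783.
E[T] = exp(μ + σ²/2) = exp(3.783 + 0.1300) = 50.1 hours.

E[T] ≈ 50.1 hours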